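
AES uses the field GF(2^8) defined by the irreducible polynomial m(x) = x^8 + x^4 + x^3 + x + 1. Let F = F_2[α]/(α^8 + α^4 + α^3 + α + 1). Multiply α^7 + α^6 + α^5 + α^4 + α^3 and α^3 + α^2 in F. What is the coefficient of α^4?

0

Multiply in F_2[α]: (α^7 + α^6 + α^5 + α^4 + α^3)·(α^3 + α^2) = α^10 + α^5.
Reduce using α^8 ≡ α^4 + α^3 + α + 1 (mod α^8 + α^4 + α^3 + α + 1).
Reduced: α^6 + α^3 + α^2.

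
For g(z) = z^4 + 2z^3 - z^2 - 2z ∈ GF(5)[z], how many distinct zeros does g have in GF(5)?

Evaluate at each of the 5 elements of GF(5):
g(0) = 0 → root; g(1) = 0 → root; g(2) = 4; g(3) = 0 → root; g(4) = 0 → root.
Roots: {0, 1, 3, 4}.

4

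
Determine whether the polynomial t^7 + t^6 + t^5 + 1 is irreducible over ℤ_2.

Write P(t) = t^7 + t^6 + t^5 + 1.
Check for roots in ℤ_2: P(0) = 1; P(1) = 0 → root.
P(1) = 0, so (t − 1) divides P(t); P is reducible.

No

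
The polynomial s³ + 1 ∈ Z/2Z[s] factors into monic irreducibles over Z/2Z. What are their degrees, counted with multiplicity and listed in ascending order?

Write g(s) = s³ + 1.
Roots in Z/2Z: g(0) = 1; g(1) = 0 → root.
Linear factors from roots: (s + 1).
Complete factorization: g(s) = (s + 1)·(s² + s + 1).
Factor degrees with multiplicity: 1 + 2 = 3.

1, 2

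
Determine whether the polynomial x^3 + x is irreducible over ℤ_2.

No

Write P(x) = x^3 + x.
Check for roots in ℤ_2: P(0) = 0 → root; P(1) = 0 → root.
P(0) = 0, so (x) divides P(x); P is reducible.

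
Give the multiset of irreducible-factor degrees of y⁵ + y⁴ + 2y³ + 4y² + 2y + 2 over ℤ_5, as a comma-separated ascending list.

Write g(y) = y⁵ + y⁴ + 2y³ + 4y² + 2y + 2.
Roots in ℤ_5: g(0) = 2; g(1) = 2; g(2) = 1; g(3) = 2; g(4) = 2.
Complete factorization: g(y) = (y⁵ + y⁴ + 2y³ + 4y² + 2y + 2).
Factor degrees with multiplicity: 5 = 5.

5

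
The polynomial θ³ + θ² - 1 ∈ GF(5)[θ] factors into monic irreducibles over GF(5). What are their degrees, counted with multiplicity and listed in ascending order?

1, 2

Write h(θ) = θ³ + θ² - 1.
Roots in GF(5): h(0) = 4; h(1) = 1; h(2) = 1; h(3) = 0 → root; h(4) = 4.
Linear factors from roots: (θ + 2).
Complete factorization: h(θ) = (θ + 2)·(θ² - θ + 2).
Factor degrees with multiplicity: 1 + 2 = 3.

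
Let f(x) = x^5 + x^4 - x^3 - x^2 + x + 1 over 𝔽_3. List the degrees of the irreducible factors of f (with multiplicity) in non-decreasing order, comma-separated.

Roots in 𝔽_3: f(0) = 1; f(1) = 2; f(2) = 0 → root.
Linear factors from roots: (x + 1).
Complete factorization: f(x) = (x + 1)·(x^2 + 1)^2.
Factor degrees with multiplicity: 1 + 2 + 2 = 5.

1, 2, 2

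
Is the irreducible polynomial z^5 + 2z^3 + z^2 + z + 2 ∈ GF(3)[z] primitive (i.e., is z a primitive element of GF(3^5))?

Write f(z) = z^5 + 2z^3 + z^2 + z + 2.
|GF(3^5)^×| = 3^5 − 1 = 242. Prime factorization: 242 = 2·11^2.
f is primitive ⇔ z has order 242 in GF(3)[z]/(f), i.e. z^(242/q) ≠ 1 for each prime q | 242.
z^(121) mod f = 1
z^(22) mod f = 2z^3 + z^2.
Since z^(121) = 1, the order of z divides 121 < 242; not primitive.

No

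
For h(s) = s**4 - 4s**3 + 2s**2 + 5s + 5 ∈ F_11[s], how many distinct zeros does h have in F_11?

2

Evaluate at each of the 11 elements of F_11:
h(0) = 5; h(1) = 9; h(2) = 7; h(3) = 0 → root; h(4) = 2; h(5) = 7; h(6) = 0 → root; h(7) = 1; h(8) = 10; h(9) = 7; h(10) = 7.
Roots: {3, 6}.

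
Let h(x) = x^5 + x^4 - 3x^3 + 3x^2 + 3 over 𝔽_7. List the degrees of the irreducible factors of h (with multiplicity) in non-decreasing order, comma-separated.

1, 2, 2

Linear factors from roots: (x - 3).
Complete factorization: h(x) = (x - 3)·(x^2 - 3)·(x^2 - 3x - 2).
Factor degrees with multiplicity: 1 + 2 + 2 = 5.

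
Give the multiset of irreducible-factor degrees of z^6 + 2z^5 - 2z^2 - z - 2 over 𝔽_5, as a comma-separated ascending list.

6

Write g(z) = z^6 + 2z^5 - 2z^2 - z - 2.
Roots in 𝔽_5: g(0) = 3; g(1) = 3; g(2) = 1; g(3) = 2; g(4) = 1.
Complete factorization: g(z) = (z^6 + 2z^5 - 2z^2 - z - 2).
Factor degrees with multiplicity: 6 = 6.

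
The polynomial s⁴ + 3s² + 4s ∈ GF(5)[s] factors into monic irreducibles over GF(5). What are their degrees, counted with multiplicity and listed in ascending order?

1, 1, 1, 1

Write g(s) = s⁴ + 3s² + 4s.
Roots in GF(5): g(0) = 0 → root; g(1) = 3; g(2) = 1; g(3) = 0 → root; g(4) = 0 → root.
Linear factors from roots: (s), (s + 2), (s + 1).
Complete factorization: g(s) = (s)·(s + 1)·(s + 2)^2.
Factor degrees with multiplicity: 1 + 1 + 1 + 1 = 4.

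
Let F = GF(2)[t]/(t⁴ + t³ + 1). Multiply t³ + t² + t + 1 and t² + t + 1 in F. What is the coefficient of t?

Multiply in GF(2)[t]: (t³ + t² + t + 1)·(t² + t + 1) = t⁵ + t³ + t² + 1.
Reduce using t⁴ ≡ t³ + 1 (mod t⁴ + t³ + 1).
Reduced: t² + t.

1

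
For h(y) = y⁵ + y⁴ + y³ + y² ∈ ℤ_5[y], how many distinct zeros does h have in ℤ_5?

4

Evaluate at each of the 5 elements of ℤ_5:
h(0) = 0 → root; h(1) = 4; h(2) = 0 → root; h(3) = 0 → root; h(4) = 0 → root.
Roots: {0, 2, 3, 4}.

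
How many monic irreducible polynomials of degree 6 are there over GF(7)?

x^(7^6) − x is the product of all monic irreducibles of degree dividing 6; Möbius inversion gives N = (1/6) Σ μ(6/d)·7^d.
Divisors of 6: 1, 2, 3, 6; μ(6/d) for each: 1, -1, -1, 1.
Σ = 7^1 − 7^2 − 7^3 + 7^6 = 117264.
N = 117264/6 = 19544.

19544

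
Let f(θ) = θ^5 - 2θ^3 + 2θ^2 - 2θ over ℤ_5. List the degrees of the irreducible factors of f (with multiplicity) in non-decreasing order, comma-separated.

1, 1, 1, 2

Roots in ℤ_5: f(0) = 0 → root; f(1) = 4; f(2) = 0 → root; f(3) = 1; f(4) = 0 → root.
Linear factors from roots: (θ), (θ - 2), (θ + 1).
Complete factorization: f(θ) = (θ)·(θ + 1)·(θ - 2)·(θ^2 + θ + 1).
Factor degrees with multiplicity: 1 + 1 + 1 + 2 = 5.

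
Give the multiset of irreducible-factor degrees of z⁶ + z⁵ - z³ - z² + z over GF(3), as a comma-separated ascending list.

1, 2, 3

Write h(z) = z⁶ + z⁵ - z³ - z² + z.
Roots in GF(3): h(0) = 0 → root; h(1) = 1; h(2) = 2.
Linear factors from roots: (z).
Complete factorization: h(z) = (z)·(z² + 1)·(z³ + z² - z + 1).
Factor degrees with multiplicity: 1 + 2 + 3 = 6.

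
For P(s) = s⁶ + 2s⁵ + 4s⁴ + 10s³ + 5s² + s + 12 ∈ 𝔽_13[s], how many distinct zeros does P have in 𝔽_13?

Evaluate at each of the 13 elements of 𝔽_13:
P(0) = 12; P(1) = 9; P(2) = 7; P(3) = 10; P(4) = 0 → root; P(5) = 1; P(6) = 5; P(7) = 7; P(8) = 6; P(9) = 11; P(10) = 0 → root; P(11) = 1; P(12) = 9.
Roots: {4, 10}.

2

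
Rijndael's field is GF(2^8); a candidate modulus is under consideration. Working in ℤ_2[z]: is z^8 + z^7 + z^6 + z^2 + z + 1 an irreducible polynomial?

Write h(z) = z^8 + z^7 + z^6 + z^2 + z + 1.
Check for roots in ℤ_2: h(0) = 1; h(1) = 0 → root.
h(1) = 0, so (z − 1) divides h(z); h is reducible.

No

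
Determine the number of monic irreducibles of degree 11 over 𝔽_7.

179756976

x^(7^11) − x is the product of all monic irreducibles of degree dividing 11; Möbius inversion gives N = (1/11) Σ μ(11/d)·7^d.
Divisors of 11: 1, 11; μ(11/d) for each: -1, 1.
Σ = − 7^1 + 7^11 = 1977326736.
N = 1977326736/11 = 179756976.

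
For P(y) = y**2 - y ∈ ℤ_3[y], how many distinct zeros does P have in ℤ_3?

2

Evaluate at each of the 3 elements of ℤ_3:
P(0) = 0 → root; P(1) = 0 → root; P(2) = 2.
Roots: {0, 1}.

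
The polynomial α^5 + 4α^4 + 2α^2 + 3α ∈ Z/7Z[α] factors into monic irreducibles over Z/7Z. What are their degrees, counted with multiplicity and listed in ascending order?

Write f(α) = α^5 + 4α^4 + 2α^2 + 3α.
Linear factors from roots: (α).
Complete factorization: f(α) = (α)·(α^4 + 4α^3 + 2α + 3).
Factor degrees with multiplicity: 1 + 4 = 5.

1, 4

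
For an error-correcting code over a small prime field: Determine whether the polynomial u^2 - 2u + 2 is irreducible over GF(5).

No

Write P(u) = u^2 - 2u + 2.
Check for roots in GF(5): P(0) = 2; P(1) = 1; P(2) = 2; P(3) = 0 → root; P(4) = 0 → root.
P(3) = 0, so (u − 3) divides P(u); P is reducible.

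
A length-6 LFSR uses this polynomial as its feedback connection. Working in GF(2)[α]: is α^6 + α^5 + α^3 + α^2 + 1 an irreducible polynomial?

Yes

Write P(α) = α^6 + α^5 + α^3 + α^2 + 1.
Check for roots in GF(2): P(0) = 1; P(1) = 1.
No roots, so no linear factors.
Monic irreducibles of degree 2 over GF(2): α^2 + α + 1.
None of them divide P (all give nonzero remainder).
Monic irreducibles of degree 3 over GF(2): α^3 + α + 1, α^3 + α^2 + 1.
None of them divide P (all give nonzero remainder).
No irreducible factor of degree ≤ 3 exists, so P is irreducible over GF(2).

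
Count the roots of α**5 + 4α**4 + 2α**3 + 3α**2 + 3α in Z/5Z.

Write f(α) = α**5 + 4α**4 + 2α**3 + 3α**2 + 3α.
Evaluate at each of the 5 elements of Z/5Z:
f(0) = 0 → root; f(1) = 3; f(2) = 0 → root; f(3) = 2; f(4) = 1.
Roots: {0, 2}.

2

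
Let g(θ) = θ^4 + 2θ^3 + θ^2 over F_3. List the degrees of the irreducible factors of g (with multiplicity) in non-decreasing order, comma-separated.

Roots in F_3: g(0) = 0 → root; g(1) = 1; g(2) = 0 → root.
Linear factors from roots: (θ), (θ + 1).
Complete factorization: g(θ) = (θ)^2·(θ + 1)^2.
Factor degrees with multiplicity: 1 + 1 + 1 + 1 = 4.

1, 1, 1, 1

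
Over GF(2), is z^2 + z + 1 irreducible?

Write h(z) = z^2 + z + 1.
Check for roots in GF(2): h(0) = 1; h(1) = 1.
No roots. A degree-2 polynomial over a field with no linear factor is irreducible.

Yes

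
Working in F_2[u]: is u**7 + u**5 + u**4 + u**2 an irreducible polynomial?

No

Write h(u) = u**7 + u**5 + u**4 + u**2.
Check for roots in F_2: h(0) = 0 → root; h(1) = 0 → root.
h(0) = 0, so (u) divides h(u); h is reducible.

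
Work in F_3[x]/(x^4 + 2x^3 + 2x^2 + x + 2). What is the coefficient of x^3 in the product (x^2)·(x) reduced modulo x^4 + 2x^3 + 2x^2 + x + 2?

1

Multiply in F_3[x]: (x^2)·(x) = x^3.
Reduced: x^3.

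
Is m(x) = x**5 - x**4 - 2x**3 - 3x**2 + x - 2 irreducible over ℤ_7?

Yes

Check for roots in ℤ_7: m(0) = 5; m(1) = 1; m(2) = 2; m(3) = 5; m(4) = 6; m(5) = 1; m(6) = 1.
No roots, so no linear factors.
Degree-2 irreducible divisors: test the 21 monic irreducibles of degree 2 over GF(7).
None of them divide m (all give nonzero remainder).
No irreducible factor of degree ≤ 2 exists, so m is irreducible over GF(7).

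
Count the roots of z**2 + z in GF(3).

2

Write g(z) = z**2 + z.
Evaluate at each of the 3 elements of GF(3):
g(0) = 0 → root; g(1) = 2; g(2) = 0 → root.
Roots: {0, 2}.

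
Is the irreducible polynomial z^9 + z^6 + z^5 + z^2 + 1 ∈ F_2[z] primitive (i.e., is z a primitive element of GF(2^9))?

No

Write f(z) = z^9 + z^6 + z^5 + z^2 + 1.
|GF(2^9)^×| = 2^9 − 1 = 511. Prime factorization: 511 = 7·73.
f is primitive ⇔ z has order 511 in GF(2)[z]/(f), i.e. z^(511/q) ≠ 1 for each prime q | 511.
z^(73) mod f = 1
z^(7) mod f = z^7.
Since z^(73) = 1, the order of z divides 73 < 511; not primitive.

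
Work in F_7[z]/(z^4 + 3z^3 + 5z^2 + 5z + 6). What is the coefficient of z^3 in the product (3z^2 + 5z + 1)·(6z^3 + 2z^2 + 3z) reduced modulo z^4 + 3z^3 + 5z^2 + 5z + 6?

Multiply in F_7[z]: (3z^2 + 5z + 1)·(6z^3 + 2z^2 + 3z) = 4z^5 + z^4 + 4z^3 + 3z^2 + 3z.
Reduce using z^4 ≡ 4z^3 + 2z^2 + 2z + 1 (mod z^4 + 3z^3 + 5z^2 + 5z + 6).
Reduced: 3z^3 + 3z^2 + 6z + 3.

3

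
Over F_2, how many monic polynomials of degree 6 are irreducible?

9

By the necklace-counting formula, N_2(6) = (1/6) Σ_{d|6} μ(6/d)·2^d.
Divisors of 6: 1, 2, 3, 6; μ(6/d) for each: 1, -1, -1, 1.
Σ = 2^1 − 2^2 − 2^3 + 2^6 = 54.
N = 54/6 = 9.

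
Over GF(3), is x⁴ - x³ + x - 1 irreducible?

Write h(x) = x⁴ - x³ + x - 1.
Check for roots in GF(3): h(0) = 2; h(1) = 0 → root; h(2) = 0 → root.
h(1) = 0, so (x − 1) divides h(x); h is reducible.

No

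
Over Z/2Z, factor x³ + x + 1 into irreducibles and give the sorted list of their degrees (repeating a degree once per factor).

Write f(x) = x³ + x + 1.
Roots in Z/2Z: f(0) = 1; f(1) = 1.
Complete factorization: f(x) = (x³ + x + 1).
Factor degrees with multiplicity: 3 = 3.

3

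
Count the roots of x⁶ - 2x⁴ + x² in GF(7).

3

Write h(x) = x⁶ - 2x⁴ + x².
Evaluate at each of the 7 elements of GF(7):
h(0) = 0 → root; h(1) = 0 → root; h(2) = 1; h(3) = 2; h(4) = 2; h(5) = 1; h(6) = 0 → root.
Roots: {0, 1, 6}.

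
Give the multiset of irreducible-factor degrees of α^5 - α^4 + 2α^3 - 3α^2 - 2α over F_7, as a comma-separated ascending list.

Write h(α) = α^5 - α^4 + 2α^3 - 3α^2 - 2α.
Linear factors from roots: (α), (α + 3).
Complete factorization: h(α) = (α)·(α + 3)·(α^3 + 3α^2 - 3).
Factor degrees with multiplicity: 1 + 1 + 3 = 5.

1, 1, 3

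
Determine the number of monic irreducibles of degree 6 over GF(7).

The number of monic irreducibles of degree 6 over GF(7) is (1/6)·Σ_{d∣6} μ(6/d) 7^d.
Divisors of 6: 1, 2, 3, 6; μ(6/d) for each: 1, -1, -1, 1.
Σ = 7^1 − 7^2 − 7^3 + 7^6 = 117264.
N = 117264/6 = 19544.

19544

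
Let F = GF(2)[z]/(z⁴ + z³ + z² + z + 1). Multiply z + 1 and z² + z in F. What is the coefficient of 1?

0

Multiply in GF(2)[z]: (z + 1)·(z² + z) = z³ + z.
Reduced: z³ + z.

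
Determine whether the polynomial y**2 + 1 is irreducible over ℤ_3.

Write m(y) = y**2 + 1.
Check for roots in ℤ_3: m(0) = 1; m(1) = 2; m(2) = 2.
No roots. A degree-2 polynomial over a field with no linear factor is irreducible.

Yes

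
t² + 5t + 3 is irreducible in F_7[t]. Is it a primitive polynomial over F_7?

Write f(t) = t² + 5t + 3.
|GF(7^2)^×| = 7^2 − 1 = 48. Prime factorization: 48 = 2^4·3.
f is primitive ⇔ t has order 48 in GF(7)[t]/(f), i.e. t^(48/q) ≠ 1 for each prime q | 48.
t^(24) mod f = 6.
t^(16) mod f = 2.
None equal 1, so t has full order 48; f is primitive.

Yes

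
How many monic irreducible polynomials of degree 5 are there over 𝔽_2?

x^(2^5) − x is the product of all monic irreducibles of degree dividing 5; Möbius inversion gives N = (1/5) Σ μ(5/d)·2^d.
Divisors of 5: 1, 5; μ(5/d) for each: -1, 1.
Σ = − 2^1 + 2^5 = 30.
N = 30/5 = 6.

6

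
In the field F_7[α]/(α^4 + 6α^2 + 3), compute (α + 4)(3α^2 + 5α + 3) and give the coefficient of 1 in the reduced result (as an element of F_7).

5

Multiply in F_7[α]: (α + 4)·(3α^2 + 5α + 3) = 3α^3 + 3α^2 + 2α + 5.
Reduced: 3α^3 + 3α^2 + 2α + 5.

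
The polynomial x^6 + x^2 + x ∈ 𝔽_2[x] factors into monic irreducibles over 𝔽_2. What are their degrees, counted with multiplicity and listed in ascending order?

Write f(x) = x^6 + x^2 + x.
Roots in 𝔽_2: f(0) = 0 → root; f(1) = 1.
Linear factors from roots: (x).
Complete factorization: f(x) = (x)·(x^2 + x + 1)·(x^3 + x^2 + 1).
Factor degrees with multiplicity: 1 + 2 + 3 = 6.

1, 2, 3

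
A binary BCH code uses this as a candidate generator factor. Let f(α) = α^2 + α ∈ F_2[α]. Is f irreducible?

No

Check for roots in F_2: f(0) = 0 → root; f(1) = 0 → root.
f(0) = 0, so (α) divides f(α); f is reducible.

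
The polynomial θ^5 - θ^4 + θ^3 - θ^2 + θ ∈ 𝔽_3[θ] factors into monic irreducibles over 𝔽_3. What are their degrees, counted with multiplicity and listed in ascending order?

Write h(θ) = θ^5 - θ^4 + θ^3 - θ^2 + θ.
Roots in 𝔽_3: h(0) = 0 → root; h(1) = 1; h(2) = 1.
Linear factors from roots: (θ).
Complete factorization: h(θ) = (θ)·(θ^4 - θ^3 + θ^2 - θ + 1).
Factor degrees with multiplicity: 1 + 4 = 5.

1, 4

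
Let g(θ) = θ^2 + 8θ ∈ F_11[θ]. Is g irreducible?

No

Check each element of F_11 for a root: g(0)=0, g(1)=9, g(2)=9, g(3)=0, g(4)=4, g(5)=10, g(6)=7, g(7)=6, g(8)=7, g(9)=10, g(10)=4.
g(0) = 0, so (θ) divides g(θ); g is reducible.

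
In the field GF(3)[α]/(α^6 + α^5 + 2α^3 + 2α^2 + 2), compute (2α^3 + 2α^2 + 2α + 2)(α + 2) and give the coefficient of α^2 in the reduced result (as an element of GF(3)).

Multiply in GF(3)[α]: (2α^3 + 2α^2 + 2α + 2)·(α + 2) = 2α^4 + 1.
Reduced: 2α^4 + 1.

0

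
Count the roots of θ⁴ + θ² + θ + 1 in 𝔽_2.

Write h(θ) = θ⁴ + θ² + θ + 1.
Evaluate at each of the 2 elements of 𝔽_2:
h(0) = 1; h(1) = 0 → root.
Roots: {1}.

1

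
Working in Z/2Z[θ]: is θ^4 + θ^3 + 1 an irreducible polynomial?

Write P(θ) = θ^4 + θ^3 + 1.
Check for roots in Z/2Z: P(0) = 1; P(1) = 1.
No roots, so no linear factors.
Monic irreducibles of degree 2 over GF(2): θ^2 + θ + 1.
None of them divide P (all give nonzero remainder).
No irreducible factor of degree ≤ 2 exists, so P is irreducible over GF(2).

Yes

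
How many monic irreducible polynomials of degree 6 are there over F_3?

116

x^(3^6) − x is the product of all monic irreducibles of degree dividing 6; Möbius inversion gives N = (1/6) Σ μ(6/d)·3^d.
Divisors of 6: 1, 2, 3, 6; μ(6/d) for each: 1, -1, -1, 1.
Σ = 3^1 − 3^2 − 3^3 + 3^6 = 696.
N = 696/6 = 116.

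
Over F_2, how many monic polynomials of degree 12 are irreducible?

335

The number of monic irreducibles of degree 12 over GF(2) is (1/12)·Σ_{d∣12} μ(12/d) 2^d.
Divisors of 12: 1, 2, 3, 4, 6, 12; μ(12/d) for each: 0, 1, 0, -1, -1, 1.
Σ = 2^2 − 2^4 − 2^6 + 2^12 = 4020.
N = 4020/12 = 335.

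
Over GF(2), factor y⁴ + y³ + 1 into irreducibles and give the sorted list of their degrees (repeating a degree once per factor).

Write h(y) = y⁴ + y³ + 1.
Roots in GF(2): h(0) = 1; h(1) = 1.
Complete factorization: h(y) = (y⁴ + y³ + 1).
Factor degrees with multiplicity: 4 = 4.

4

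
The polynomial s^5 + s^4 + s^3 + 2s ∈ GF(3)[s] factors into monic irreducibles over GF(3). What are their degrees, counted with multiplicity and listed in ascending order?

1, 1, 1, 2

Write f(s) = s^5 + s^4 + s^3 + 2s.
Roots in GF(3): f(0) = 0 → root; f(1) = 2; f(2) = 0 → root.
Linear factors from roots: (s), (s + 1).
Complete factorization: f(s) = (s)·(s + 1)^2·(s^2 + 2s + 2).
Factor degrees with multiplicity: 1 + 1 + 1 + 2 = 5.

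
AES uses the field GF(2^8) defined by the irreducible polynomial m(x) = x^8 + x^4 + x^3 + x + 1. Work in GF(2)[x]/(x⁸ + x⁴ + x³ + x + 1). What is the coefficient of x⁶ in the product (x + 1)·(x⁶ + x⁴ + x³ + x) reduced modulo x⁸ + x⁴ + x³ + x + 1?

Multiply in GF(2)[x]: (x + 1)·(x⁶ + x⁴ + x³ + x) = x⁷ + x⁶ + x⁵ + x³ + x² + x.
Reduced: x⁷ + x⁶ + x⁵ + x³ + x² + x.

1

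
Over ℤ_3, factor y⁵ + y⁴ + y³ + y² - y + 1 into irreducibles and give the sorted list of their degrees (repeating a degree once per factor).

5

Write f(y) = y⁵ + y⁴ + y³ + y² - y + 1.
Roots in ℤ_3: f(0) = 1; f(1) = 1; f(2) = 2.
Complete factorization: f(y) = (y⁵ + y⁴ + y³ + y² - y + 1).
Factor degrees with multiplicity: 5 = 5.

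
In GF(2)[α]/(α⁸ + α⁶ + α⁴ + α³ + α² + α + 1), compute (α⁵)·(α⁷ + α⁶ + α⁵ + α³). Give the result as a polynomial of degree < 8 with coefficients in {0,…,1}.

α^7 + α^5 + α^4 + α^2 + α

Multiply in GF(2)[α]: (α⁵)·(α⁷ + α⁶ + α⁵ + α³) = α¹² + α¹¹ + α¹⁰ + α⁸.
Reduce using α⁸ ≡ α⁶ + α⁴ + α³ + α² + α + 1 (mod α⁸ + α⁶ + α⁴ + α³ + α² + α + 1).
Reduced: α⁷ + α⁵ + α⁴ + α² + α.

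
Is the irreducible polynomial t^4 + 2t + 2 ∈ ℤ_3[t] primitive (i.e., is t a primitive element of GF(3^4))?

Write f(t) = t^4 + 2t + 2.
|GF(3^4)^×| = 3^4 − 1 = 80. Prime factorization: 80 = 2^4·5.
f is primitive ⇔ t has order 80 in GF(3)[t]/(f), i.e. t^(80/q) ≠ 1 for each prime q | 80.
t^(40) mod f = 2.
t^(16) mod f = t^3 + 2t + 2.
None equal 1, so t has full order 80; f is primitive.

Yes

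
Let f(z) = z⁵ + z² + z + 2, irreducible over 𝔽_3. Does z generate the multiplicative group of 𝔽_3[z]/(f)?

|GF(3^5)^×| = 3^5 − 1 = 242. Prime factorization: 242 = 2·11^2.
f is primitive ⇔ z has order 242 in GF(3)[z]/(f), i.e. z^(242/q) ≠ 1 for each prime q | 242.
z^(121) mod f = 1
z^(22) mod f = z⁴ + 2z³ + 2z² + 2z.
Since z^(121) = 1, the order of z divides 121 < 242; not primitive.

No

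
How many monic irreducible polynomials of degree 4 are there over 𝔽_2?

3

Gauss's count: N_{2}(4) = (1/4) Σ_{d|4} μ(4/d)·2^d.
Divisors of 4: 1, 2, 4; μ(4/d) for each: 0, -1, 1.
Σ = − 2^2 + 2^4 = 12.
N = 12/4 = 3.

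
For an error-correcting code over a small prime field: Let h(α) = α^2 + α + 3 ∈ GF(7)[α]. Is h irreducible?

Check for roots in GF(7): h(0) = 3; h(1) = 5; h(2) = 2; h(3) = 1; h(4) = 2; h(5) = 5; h(6) = 3.
No roots. A degree-2 polynomial over a field with no linear factor is irreducible.

Yes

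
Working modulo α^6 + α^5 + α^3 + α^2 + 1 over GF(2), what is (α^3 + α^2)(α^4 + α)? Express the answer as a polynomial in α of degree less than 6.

Multiply in GF(2)[α]: (α^3 + α^2)·(α^4 + α) = α^7 + α^6 + α^4 + α^3.
Reduce using α^6 ≡ α^5 + α^3 + α^2 + 1 (mod α^6 + α^5 + α^3 + α^2 + 1).
Reduced: α.

α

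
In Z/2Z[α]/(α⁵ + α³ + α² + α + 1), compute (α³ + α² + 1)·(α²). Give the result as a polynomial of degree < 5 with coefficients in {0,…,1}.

α^4 + α^3 + α + 1

Multiply in Z/2Z[α]: (α³ + α² + 1)·(α²) = α⁵ + α⁴ + α².
Reduce using α⁵ ≡ α³ + α² + α + 1 (mod α⁵ + α³ + α² + α + 1).
Reduced: α⁴ + α³ + α + 1.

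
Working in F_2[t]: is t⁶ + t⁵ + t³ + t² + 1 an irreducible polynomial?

Yes

Write m(t) = t⁶ + t⁵ + t³ + t² + 1.
Check for roots in F_2: m(0) = 1; m(1) = 1.
No roots, so no linear factors.
Monic irreducibles of degree 2 over GF(2): t² + t + 1.
None of them divide m (all give nonzero remainder).
Monic irreducibles of degree 3 over GF(2): t³ + t + 1, t³ + t² + 1.
None of them divide m (all give nonzero remainder).
No irreducible factor of degree ≤ 3 exists, so m is irreducible over GF(2).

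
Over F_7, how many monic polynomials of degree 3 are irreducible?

112

Gauss's count: N_{7}(3) = (1/3) Σ_{d|3} μ(3/d)·7^d.
Divisors of 3: 1, 3; μ(3/d) for each: -1, 1.
Σ = − 7^1 + 7^3 = 336.
N = 336/3 = 112.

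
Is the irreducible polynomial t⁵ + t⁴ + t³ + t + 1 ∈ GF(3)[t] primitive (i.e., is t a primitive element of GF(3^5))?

Write f(t) = t⁵ + t⁴ + t³ + t + 1.
|GF(3^5)^×| = 3^5 − 1 = 242. Prime factorization: 242 = 2·11^2.
f is primitive ⇔ t has order 242 in GF(3)[t]/(f), i.e. t^(242/q) ≠ 1 for each prime q | 242.
t^(121) mod f = 2.
t^(22) mod f = t⁴ + 2t³ + t² + 1.
None equal 1, so t has full order 242; f is primitive.

Yes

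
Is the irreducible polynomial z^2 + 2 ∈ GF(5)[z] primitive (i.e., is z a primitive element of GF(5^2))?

Write f(z) = z^2 + 2.
|GF(5^2)^×| = 5^2 − 1 = 24. Prime factorization: 24 = 2^3·3.
f is primitive ⇔ z has order 24 in GF(5)[z]/(f), i.e. z^(24/q) ≠ 1 for each prime q | 24.
z^(12) mod f = 4.
z^(8) mod f = 1
Since z^(8) = 1, the order of z divides 8 < 24; not primitive.

No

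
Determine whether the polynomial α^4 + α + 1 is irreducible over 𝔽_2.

Write h(α) = α^4 + α + 1.
Check for roots in 𝔽_2: h(0) = 1; h(1) = 1.
No roots, so no linear factors.
Monic irreducibles of degree 2 over GF(2): α^2 + α + 1.
None of them divide h (all give nonzero remainder).
No irreducible factor of degree ≤ 2 exists, so h is irreducible over GF(2).

Yes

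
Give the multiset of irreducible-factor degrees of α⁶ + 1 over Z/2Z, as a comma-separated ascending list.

Write h(α) = α⁶ + 1.
Roots in Z/2Z: h(0) = 1; h(1) = 0 → root.
Linear factors from roots: (α + 1).
Complete factorization: h(α) = (α + 1)^2·(α² + α + 1)^2.
Factor degrees with multiplicity: 1 + 1 + 2 + 2 = 6.

1, 1, 2, 2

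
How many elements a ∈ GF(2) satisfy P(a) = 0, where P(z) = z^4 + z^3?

2

Evaluate at each of the 2 elements of GF(2):
P(0) = 0 → root; P(1) = 0 → root.
Roots: {0, 1}.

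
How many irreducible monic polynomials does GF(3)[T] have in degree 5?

48

x^(3^5) − x is the product of all monic irreducibles of degree dividing 5; Möbius inversion gives N = (1/5) Σ μ(5/d)·3^d.
Divisors of 5: 1, 5; μ(5/d) for each: -1, 1.
Σ = − 3^1 + 3^5 = 240.
N = 240/5 = 48.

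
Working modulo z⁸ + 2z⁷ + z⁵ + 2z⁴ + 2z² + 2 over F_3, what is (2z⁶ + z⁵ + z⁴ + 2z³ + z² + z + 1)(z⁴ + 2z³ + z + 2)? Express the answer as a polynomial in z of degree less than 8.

Multiply in F_3[z]: (2z⁶ + z⁵ + z⁴ + 2z³ + z² + z + 1)·(z⁴ + 2z³ + z + 2) = 2z¹⁰ + 2z⁹ + z⁶ + z⁴ + z³ + 2.
Reduce using z⁸ ≡ z⁷ + 2z⁵ + z⁴ + z² + 1 (mod z⁸ + 2z⁷ + z⁵ + 2z⁴ + 2z² + 2).
Reduced: 2z⁷ + 2z⁶ + z⁴ + 2z³ + z.

2z^7 + 2z^6 + z^4 + 2z^3 + z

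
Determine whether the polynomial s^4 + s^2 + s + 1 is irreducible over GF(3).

Write g(s) = s^4 + s^2 + s + 1.
Check for roots in GF(3): g(0) = 1; g(1) = 1; g(2) = 2.
No roots, so no linear factors.
Monic irreducibles of degree 2 over GF(3): s^2 + 1, s^2 + s + 2, s^2 + 2s + 2.
None of them divide g (all give nonzero remainder).
No irreducible factor of degree ≤ 2 exists, so g is irreducible over GF(3).

Yes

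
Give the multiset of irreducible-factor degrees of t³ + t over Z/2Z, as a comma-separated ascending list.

Write h(t) = t³ + t.
Roots in Z/2Z: h(0) = 0 → root; h(1) = 0 → root.
Linear factors from roots: (t), (t + 1).
Complete factorization: h(t) = (t)·(t + 1)^2.
Factor degrees with multiplicity: 1 + 1 + 1 = 3.

1, 1, 1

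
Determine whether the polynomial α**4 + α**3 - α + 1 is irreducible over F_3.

Write g(α) = α**4 + α**3 - α + 1.
Check for roots in F_3: g(0) = 1; g(1) = 2; g(2) = 2.
No roots, so no linear factors.
Monic irreducibles of degree 2 over GF(3): α**2 + 1, α**2 + α - 1, α**2 - α - 1.
None of them divide g (all give nonzero remainder).
No irreducible factor of degree ≤ 2 exists, so g is irreducible over GF(3).

Yes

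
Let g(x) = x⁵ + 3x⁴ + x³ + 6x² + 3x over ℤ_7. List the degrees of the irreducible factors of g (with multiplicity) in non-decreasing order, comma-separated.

Linear factors from roots: (x), (x + 6).
Complete factorization: g(x) = (x)·(x + 6)^2·(x² + 5x + 3).
Factor degrees with multiplicity: 1 + 1 + 1 + 2 = 5.

1, 1, 1, 2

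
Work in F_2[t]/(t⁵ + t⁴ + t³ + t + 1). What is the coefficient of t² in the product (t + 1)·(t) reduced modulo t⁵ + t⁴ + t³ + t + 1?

Multiply in F_2[t]: (t + 1)·(t) = t² + t.
Reduced: t² + t.

1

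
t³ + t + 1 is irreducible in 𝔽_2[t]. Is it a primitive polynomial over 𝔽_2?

Yes

Write f(t) = t³ + t + 1.
|GF(2^3)^×| = 2^3 − 1 = 7. Prime factorization: 7 = 7.
f is primitive ⇔ t has order 7 in GF(2)[t]/(f), i.e. t^(7/q) ≠ 1 for each prime q | 7.
t^(1) mod f = t.
None equal 1, so t has full order 7; f is primitive.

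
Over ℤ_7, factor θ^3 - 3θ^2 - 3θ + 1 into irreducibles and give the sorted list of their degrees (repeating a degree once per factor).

1, 2

Write f(θ) = θ^3 - 3θ^2 - 3θ + 1.
Linear factors from roots: (θ + 1).
Complete factorization: f(θ) = (θ + 1)·(θ^2 + 3θ + 1).
Factor degrees with multiplicity: 1 + 2 = 3.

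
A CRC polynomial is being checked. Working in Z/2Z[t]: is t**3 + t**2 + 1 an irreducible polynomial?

Yes

Write f(t) = t**3 + t**2 + 1.
Check for roots in Z/2Z: f(0) = 1; f(1) = 1.
No roots. A degree-3 polynomial over a field with no linear factor is irreducible.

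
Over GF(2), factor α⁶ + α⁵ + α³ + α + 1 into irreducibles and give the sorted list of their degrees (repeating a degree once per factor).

Write f(α) = α⁶ + α⁵ + α³ + α + 1.
Roots in GF(2): f(0) = 1; f(1) = 1.
Complete factorization: f(α) = (α² + α + 1)^3.
Factor degrees with multiplicity: 2 + 2 + 2 = 6.

2, 2, 2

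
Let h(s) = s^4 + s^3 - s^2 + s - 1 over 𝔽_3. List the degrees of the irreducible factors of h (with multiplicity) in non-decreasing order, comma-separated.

Roots in 𝔽_3: h(0) = 2; h(1) = 1; h(2) = 0 → root.
Linear factors from roots: (s + 1).
Complete factorization: h(s) = (s + 1)·(s^3 - s - 1).
Factor degrees with multiplicity: 1 + 3 = 4.

1, 3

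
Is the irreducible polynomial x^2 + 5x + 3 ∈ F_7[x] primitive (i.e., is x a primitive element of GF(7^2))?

Yes

Write f(x) = x^2 + 5x + 3.
|GF(7^2)^×| = 7^2 − 1 = 48. Prime factorization: 48 = 2^4·3.
f is primitive ⇔ x has order 48 in GF(7)[x]/(f), i.e. x^(48/q) ≠ 1 for each prime q | 48.
x^(24) mod f = 6.
x^(16) mod f = 2.
None equal 1, so x has full order 48; f is primitive.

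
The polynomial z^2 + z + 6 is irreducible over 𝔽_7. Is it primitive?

No

Write f(z) = z^2 + z + 6.
|GF(7^2)^×| = 7^2 − 1 = 48. Prime factorization: 48 = 2^4·3.
f is primitive ⇔ z has order 48 in GF(7)[z]/(f), i.e. z^(48/q) ≠ 1 for each prime q | 48.
z^(24) mod f = 6.
z^(16) mod f = 1
Since z^(16) = 1, the order of z divides 16 < 48; not primitive.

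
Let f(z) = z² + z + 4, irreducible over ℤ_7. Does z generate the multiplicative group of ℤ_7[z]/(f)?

|GF(7^2)^×| = 7^2 − 1 = 48. Prime factorization: 48 = 2^4·3.
f is primitive ⇔ z has order 48 in GF(7)[z]/(f), i.e. z^(48/q) ≠ 1 for each prime q | 48.
z^(24) mod f = 1
z^(16) mod f = 2.
Since z^(24) = 1, the order of z divides 24 < 48; not primitive.

No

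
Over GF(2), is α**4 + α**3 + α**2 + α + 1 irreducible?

Write g(α) = α**4 + α**3 + α**2 + α + 1.
Check for roots in GF(2): g(0) = 1; g(1) = 1.
No roots, so no linear factors.
Monic irreducibles of degree 2 over GF(2): α**2 + α + 1.
None of them divide g (all give nonzero remainder).
No irreducible factor of degree ≤ 2 exists, so g is irreducible over GF(2).

Yes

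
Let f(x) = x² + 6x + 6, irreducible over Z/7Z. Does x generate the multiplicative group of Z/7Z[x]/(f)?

|GF(7^2)^×| = 7^2 − 1 = 48. Prime factorization: 48 = 2^4·3.
f is primitive ⇔ x has order 48 in GF(7)[x]/(f), i.e. x^(48/q) ≠ 1 for each prime q | 48.
x^(24) mod f = 6.
x^(16) mod f = 1
Since x^(16) = 1, the order of x divides 16 < 48; not primitive.

No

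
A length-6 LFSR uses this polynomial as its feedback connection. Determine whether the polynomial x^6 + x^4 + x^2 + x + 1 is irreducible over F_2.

Yes

Write P(x) = x^6 + x^4 + x^2 + x + 1.
Check for roots in F_2: P(0) = 1; P(1) = 1.
No roots, so no linear factors.
Monic irreducibles of degree 2 over GF(2): x^2 + x + 1.
None of them divide P (all give nonzero remainder).
Monic irreducibles of degree 3 over GF(2): x^3 + x + 1, x^3 + x^2 + 1.
None of them divide P (all give nonzero remainder).
No irreducible factor of degree ≤ 3 exists, so P is irreducible over GF(2).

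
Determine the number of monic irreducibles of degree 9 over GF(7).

The number of monic irreducibles of degree 9 over GF(7) is (1/9)·Σ_{d∣9} μ(9/d) 7^d.
Divisors of 9: 1, 3, 9; μ(9/d) for each: 0, -1, 1.
Σ = − 7^3 + 7^9 = 40353264.
N = 40353264/9 = 4483696.

4483696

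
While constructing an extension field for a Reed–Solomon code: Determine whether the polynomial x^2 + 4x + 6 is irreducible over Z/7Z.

Write f(x) = x^2 + 4x + 6.
Check for roots in Z/7Z: f(0) = 6; f(1) = 4; f(2) = 4; f(3) = 6; f(4) = 3; f(5) = 2; f(6) = 3.
No roots. A degree-2 polynomial over a field with no linear factor is irreducible.

Yes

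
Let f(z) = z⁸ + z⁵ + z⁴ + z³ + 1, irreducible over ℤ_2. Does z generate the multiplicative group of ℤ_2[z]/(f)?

No

|GF(2^8)^×| = 2^8 − 1 = 255. Prime factorization: 255 = 3·5·17.
f is primitive ⇔ z has order 255 in GF(2)[z]/(f), i.e. z^(255/q) ≠ 1 for each prime q | 255.
z^(85) mod f = 1
z^(51) mod f = 1
z^(15) mod f = z⁶ + z³ + z² + z.
Since z^(85) = 1, the order of z divides 85 < 255; not primitive.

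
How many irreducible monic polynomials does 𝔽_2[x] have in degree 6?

x^(2^6) − x is the product of all monic irreducibles of degree dividing 6; Möbius inversion gives N = (1/6) Σ μ(6/d)·2^d.
Divisors of 6: 1, 2, 3, 6; μ(6/d) for each: 1, -1, -1, 1.
Σ = 2^1 − 2^2 − 2^3 + 2^6 = 54.
N = 54/6 = 9.

9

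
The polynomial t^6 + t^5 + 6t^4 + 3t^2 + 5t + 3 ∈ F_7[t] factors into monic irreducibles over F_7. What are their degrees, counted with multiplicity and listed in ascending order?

Write g(t) = t^6 + t^5 + 6t^4 + 3t^2 + 5t + 3.
Linear factors from roots: (t + 5), (t + 3), (t + 2), (t + 1).
Complete factorization: g(t) = (t + 1)·(t + 2)·(t + 3)·(t + 5)·(t^2 + 4t + 5).
Factor degrees with multiplicity: 1 + 1 + 1 + 1 + 2 = 6.

1, 1, 1, 1, 2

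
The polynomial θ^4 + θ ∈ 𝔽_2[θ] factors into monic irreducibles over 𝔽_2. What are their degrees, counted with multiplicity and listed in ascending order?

Write f(θ) = θ^4 + θ.
Roots in 𝔽_2: f(0) = 0 → root; f(1) = 0 → root.
Linear factors from roots: (θ), (θ + 1).
Complete factorization: f(θ) = (θ)·(θ + 1)·(θ^2 + θ + 1).
Factor degrees with multiplicity: 1 + 1 + 2 = 4.

1, 1, 2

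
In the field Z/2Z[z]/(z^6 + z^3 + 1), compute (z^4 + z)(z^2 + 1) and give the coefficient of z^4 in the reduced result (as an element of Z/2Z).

1

Multiply in Z/2Z[z]: (z^4 + z)·(z^2 + 1) = z^6 + z^4 + z^3 + z.
Reduce using z^6 ≡ z^3 + 1 (mod z^6 + z^3 + 1).
Reduced: z^4 + z + 1.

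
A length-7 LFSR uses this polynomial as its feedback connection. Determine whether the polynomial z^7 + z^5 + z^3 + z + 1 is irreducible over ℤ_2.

Write g(z) = z^7 + z^5 + z^3 + z + 1.
Check for roots in ℤ_2: g(0) = 1; g(1) = 1.
No roots, so no linear factors.
Monic irreducibles of degree 2 over GF(2): z^2 + z + 1.
None of them divide g (all give nonzero remainder).
Monic irreducibles of degree 3 over GF(2): z^3 + z + 1, z^3 + z^2 + 1.
None of them divide g (all give nonzero remainder).
No irreducible factor of degree ≤ 3 exists, so g is irreducible over GF(2).

Yes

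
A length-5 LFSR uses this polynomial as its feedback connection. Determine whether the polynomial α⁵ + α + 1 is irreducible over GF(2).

Write m(α) = α⁵ + α + 1.
Check for roots in GF(2): m(0) = 1; m(1) = 1.
No roots, so no linear factors.
Monic irreducibles of degree 2 over GF(2): α² + α + 1.
α² + α + 1 divides m: m(α) = (α² + α + 1)·(α³ + α² + 1).

No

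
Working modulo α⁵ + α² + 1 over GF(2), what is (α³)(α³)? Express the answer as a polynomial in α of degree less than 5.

α^3 + α

Multiply in GF(2)[α]: (α³)·(α³) = α⁶.
Reduce using α⁵ ≡ α² + 1 (mod α⁵ + α² + 1).
Reduced: α³ + α.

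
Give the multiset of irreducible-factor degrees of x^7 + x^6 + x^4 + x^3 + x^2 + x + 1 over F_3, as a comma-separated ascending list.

Write h(x) = x^7 + x^6 + x^4 + x^3 + x^2 + x + 1.
Roots in F_3: h(0) = 1; h(1) = 1; h(2) = 1.
Complete factorization: h(x) = (x^7 + x^6 + x^4 + x^3 + x^2 + x + 1).
Factor degrees with multiplicity: 7 = 7.

7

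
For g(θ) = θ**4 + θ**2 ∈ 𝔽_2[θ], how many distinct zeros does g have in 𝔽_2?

2

Evaluate at each of the 2 elements of 𝔽_2:
g(0) = 0 → root; g(1) = 0 → root.
Roots: {0, 1}.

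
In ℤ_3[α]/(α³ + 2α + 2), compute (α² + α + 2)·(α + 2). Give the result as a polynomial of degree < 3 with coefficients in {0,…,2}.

2α + 2

Multiply in ℤ_3[α]: (α² + α + 2)·(α + 2) = α³ + α + 1.
Reduce using α³ ≡ α + 1 (mod α³ + 2α + 2).
Reduced: 2α + 2.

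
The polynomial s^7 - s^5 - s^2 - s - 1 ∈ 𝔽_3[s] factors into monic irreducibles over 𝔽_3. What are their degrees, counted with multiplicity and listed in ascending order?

Write g(s) = s^7 - s^5 - s^2 - s - 1.
Roots in 𝔽_3: g(0) = 2; g(1) = 0 → root; g(2) = 2.
Linear factors from roots: (s - 1).
Complete factorization: g(s) = (s - 1)·(s^2 + 1)·(s^2 - s - 1)^2.
Factor degrees with multiplicity: 1 + 2 + 2 + 2 = 7.

1, 2, 2, 2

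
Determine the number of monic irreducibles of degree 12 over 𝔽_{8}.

By the necklace-counting formula, N_8(12) = (1/12) Σ_{d|12} μ(12/d)·8^d.
Divisors of 12: 1, 2, 3, 4, 6, 12; μ(12/d) for each: 0, 1, 0, -1, -1, 1.
Σ = 8^2 − 8^4 − 8^6 + 8^12 = 68719210560.
N = 68719210560/12 = 5726600880.

5726600880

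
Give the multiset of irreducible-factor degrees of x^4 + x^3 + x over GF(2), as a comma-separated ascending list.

1, 3

Write f(x) = x^4 + x^3 + x.
Roots in GF(2): f(0) = 0 → root; f(1) = 1.
Linear factors from roots: (x).
Complete factorization: f(x) = (x)·(x^3 + x^2 + 1).
Factor degrees with multiplicity: 1 + 3 = 4.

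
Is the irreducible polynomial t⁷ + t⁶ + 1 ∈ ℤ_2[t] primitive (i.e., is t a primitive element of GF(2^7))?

Write f(t) = t⁷ + t⁶ + 1.
|GF(2^7)^×| = 2^7 − 1 = 127. Prime factorization: 127 = 127.
f is primitive ⇔ t has order 127 in GF(2)[t]/(f), i.e. t^(127/q) ≠ 1 for each prime q | 127.
t^(1) mod f = t.
None equal 1, so t has full order 127; f is primitive.

Yes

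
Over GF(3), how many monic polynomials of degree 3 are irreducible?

x^(3^3) − x is the product of all monic irreducibles of degree dividing 3; Möbius inversion gives N = (1/3) Σ μ(3/d)·3^d.
Divisors of 3: 1, 3; μ(3/d) for each: -1, 1.
Σ = − 3^1 + 3^3 = 24.
N = 24/3 = 8.

8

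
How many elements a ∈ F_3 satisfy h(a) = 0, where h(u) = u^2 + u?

2

Evaluate at each of the 3 elements of F_3:
h(0) = 0 → root; h(1) = 2; h(2) = 0 → root.
Roots: {0, 2}.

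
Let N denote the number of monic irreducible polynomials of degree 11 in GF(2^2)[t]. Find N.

381300

By the necklace-counting formula, N_4(11) = (1/11) Σ_{d|11} μ(11/d)·4^d.
Divisors of 11: 1, 11; μ(11/d) for each: -1, 1.
Σ = − 4^1 + 4^11 = 4194300.
N = 4194300/11 = 381300.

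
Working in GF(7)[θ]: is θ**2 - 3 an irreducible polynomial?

Yes

Write h(θ) = θ**2 - 3.
Check for roots in GF(7): h(0) = 4; h(1) = 5; h(2) = 1; h(3) = 6; h(4) = 6; h(5) = 1; h(6) = 5.
No roots. A degree-2 polynomial over a field with no linear factor is irreducible.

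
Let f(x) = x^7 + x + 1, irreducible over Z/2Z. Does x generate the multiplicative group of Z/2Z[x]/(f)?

Yes

|GF(2^7)^×| = 2^7 − 1 = 127. Prime factorization: 127 = 127.
f is primitive ⇔ x has order 127 in GF(2)[x]/(f), i.e. x^(127/q) ≠ 1 for each prime q | 127.
x^(1) mod f = x.
None equal 1, so x has full order 127; f is primitive.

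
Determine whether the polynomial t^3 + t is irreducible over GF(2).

No

Write P(t) = t^3 + t.
Check for roots in GF(2): P(0) = 0 → root; P(1) = 0 → root.
P(0) = 0, so (t) divides P(t); P is reducible.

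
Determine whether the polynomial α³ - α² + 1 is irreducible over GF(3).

Yes

Write P(α) = α³ - α² + 1.
Check for roots in GF(3): P(0) = 1; P(1) = 1; P(2) = 2.
No roots. A degree-3 polynomial over a field with no linear factor is irreducible.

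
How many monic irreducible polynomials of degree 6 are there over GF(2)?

9

x^(2^6) − x is the product of all monic irreducibles of degree dividing 6; Möbius inversion gives N = (1/6) Σ μ(6/d)·2^d.
Divisors of 6: 1, 2, 3, 6; μ(6/d) for each: 1, -1, -1, 1.
Σ = 2^1 − 2^2 − 2^3 + 2^6 = 54.
N = 54/6 = 9.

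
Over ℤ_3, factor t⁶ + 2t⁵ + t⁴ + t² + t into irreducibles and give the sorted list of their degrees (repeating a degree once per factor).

Write h(t) = t⁶ + 2t⁵ + t⁴ + t² + t.
Roots in ℤ_3: h(0) = 0 → root; h(1) = 0 → root; h(2) = 0 → root.
Linear factors from roots: (t), (t + 2), (t + 1).
Complete factorization: h(t) = (t)·(t + 1)·(t + 2)·(t³ + 2t² + 2t + 2).
Factor degrees with multiplicity: 1 + 1 + 1 + 3 = 6.

1, 1, 1, 3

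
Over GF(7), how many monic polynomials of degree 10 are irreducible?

By the necklace-counting formula, N_7(10) = (1/10) Σ_{d|10} μ(10/d)·7^d.
Divisors of 10: 1, 2, 5, 10; μ(10/d) for each: 1, -1, -1, 1.
Σ = 7^1 − 7^2 − 7^5 + 7^10 = 282458400.
N = 282458400/10 = 28245840.

28245840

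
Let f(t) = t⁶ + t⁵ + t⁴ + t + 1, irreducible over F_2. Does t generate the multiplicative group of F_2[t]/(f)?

Yes

|GF(2^6)^×| = 2^6 − 1 = 63. Prime factorization: 63 = 3^2·7.
f is primitive ⇔ t has order 63 in GF(2)[t]/(f), i.e. t^(63/q) ≠ 1 for each prime q | 63.
t^(21) mod f = t⁴ + t³ + 1.
t^(9) mod f = t⁵ + t² + t + 1.
None equal 1, so t has full order 63; f is primitive.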